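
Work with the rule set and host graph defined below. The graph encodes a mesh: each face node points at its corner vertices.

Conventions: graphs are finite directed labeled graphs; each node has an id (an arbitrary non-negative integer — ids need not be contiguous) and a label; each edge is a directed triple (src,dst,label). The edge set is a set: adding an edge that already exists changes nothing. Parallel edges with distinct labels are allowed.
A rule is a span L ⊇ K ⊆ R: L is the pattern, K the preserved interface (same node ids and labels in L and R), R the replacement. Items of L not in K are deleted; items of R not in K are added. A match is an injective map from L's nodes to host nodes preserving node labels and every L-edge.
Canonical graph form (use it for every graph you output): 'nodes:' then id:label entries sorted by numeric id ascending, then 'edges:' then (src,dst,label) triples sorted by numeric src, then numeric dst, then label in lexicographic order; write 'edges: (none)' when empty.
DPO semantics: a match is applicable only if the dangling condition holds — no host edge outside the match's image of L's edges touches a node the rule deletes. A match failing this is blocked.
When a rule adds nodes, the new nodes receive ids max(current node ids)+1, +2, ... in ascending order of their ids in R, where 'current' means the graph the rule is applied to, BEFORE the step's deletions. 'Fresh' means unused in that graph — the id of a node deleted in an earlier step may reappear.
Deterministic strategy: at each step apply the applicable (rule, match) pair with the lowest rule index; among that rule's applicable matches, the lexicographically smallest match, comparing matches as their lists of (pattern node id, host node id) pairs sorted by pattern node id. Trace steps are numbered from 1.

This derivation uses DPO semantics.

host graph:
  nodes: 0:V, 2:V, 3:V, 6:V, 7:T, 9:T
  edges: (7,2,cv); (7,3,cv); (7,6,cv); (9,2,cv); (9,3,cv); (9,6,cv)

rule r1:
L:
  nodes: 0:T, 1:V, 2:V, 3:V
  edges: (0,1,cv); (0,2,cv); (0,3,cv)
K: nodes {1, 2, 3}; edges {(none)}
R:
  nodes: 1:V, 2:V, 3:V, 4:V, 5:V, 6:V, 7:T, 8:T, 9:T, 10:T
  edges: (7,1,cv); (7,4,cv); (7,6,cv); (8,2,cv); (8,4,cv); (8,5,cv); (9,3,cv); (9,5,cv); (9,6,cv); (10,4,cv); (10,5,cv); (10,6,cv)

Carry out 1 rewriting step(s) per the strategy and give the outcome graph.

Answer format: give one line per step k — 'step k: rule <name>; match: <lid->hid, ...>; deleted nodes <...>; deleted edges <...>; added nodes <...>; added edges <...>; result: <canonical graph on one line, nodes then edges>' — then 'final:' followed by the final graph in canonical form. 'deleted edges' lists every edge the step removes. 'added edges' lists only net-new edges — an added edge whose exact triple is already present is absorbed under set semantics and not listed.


step 1: rule r1; match: 0->7, 1->2, 2->3, 3->6; deleted nodes 7; deleted edges (7,2,cv); (7,3,cv); (7,6,cv); added nodes 10, 11, 12, 13, 14, 15, 16; added edges (13,2,cv); (13,10,cv); (13,12,cv); (14,3,cv); (14,10,cv); (14,11,cv); (15,6,cv); (15,11,cv); (15,12,cv); (16,10,cv); (16,11,cv); (16,12,cv); result: nodes: 0:V, 2:V, 3:V, 6:V, 9:T, 10:V, 11:V, 12:V, 13:T, 14:T, 15:T, 16:T edges: (9,2,cv); (9,3,cv); (9,6,cv); (13,2,cv); (13,10,cv); (13,12,cv); (14,3,cv); (14,10,cv); (14,11,cv); (15,6,cv); (15,11,cv); (15,12,cv); (16,10,cv); (16,11,cv); (16,12,cv)
final:
nodes: 0:V, 2:V, 3:V, 6:V, 9:T, 10:V, 11:V, 12:V, 13:T, 14:T, 15:T, 16:T
edges: (9,2,cv); (9,3,cv); (9,6,cv); (13,2,cv); (13,10,cv); (13,12,cv); (14,3,cv); (14,10,cv); (14,11,cv); (15,6,cv); (15,11,cv); (15,12,cv); (16,10,cv); (16,11,cv); (16,12,cv)


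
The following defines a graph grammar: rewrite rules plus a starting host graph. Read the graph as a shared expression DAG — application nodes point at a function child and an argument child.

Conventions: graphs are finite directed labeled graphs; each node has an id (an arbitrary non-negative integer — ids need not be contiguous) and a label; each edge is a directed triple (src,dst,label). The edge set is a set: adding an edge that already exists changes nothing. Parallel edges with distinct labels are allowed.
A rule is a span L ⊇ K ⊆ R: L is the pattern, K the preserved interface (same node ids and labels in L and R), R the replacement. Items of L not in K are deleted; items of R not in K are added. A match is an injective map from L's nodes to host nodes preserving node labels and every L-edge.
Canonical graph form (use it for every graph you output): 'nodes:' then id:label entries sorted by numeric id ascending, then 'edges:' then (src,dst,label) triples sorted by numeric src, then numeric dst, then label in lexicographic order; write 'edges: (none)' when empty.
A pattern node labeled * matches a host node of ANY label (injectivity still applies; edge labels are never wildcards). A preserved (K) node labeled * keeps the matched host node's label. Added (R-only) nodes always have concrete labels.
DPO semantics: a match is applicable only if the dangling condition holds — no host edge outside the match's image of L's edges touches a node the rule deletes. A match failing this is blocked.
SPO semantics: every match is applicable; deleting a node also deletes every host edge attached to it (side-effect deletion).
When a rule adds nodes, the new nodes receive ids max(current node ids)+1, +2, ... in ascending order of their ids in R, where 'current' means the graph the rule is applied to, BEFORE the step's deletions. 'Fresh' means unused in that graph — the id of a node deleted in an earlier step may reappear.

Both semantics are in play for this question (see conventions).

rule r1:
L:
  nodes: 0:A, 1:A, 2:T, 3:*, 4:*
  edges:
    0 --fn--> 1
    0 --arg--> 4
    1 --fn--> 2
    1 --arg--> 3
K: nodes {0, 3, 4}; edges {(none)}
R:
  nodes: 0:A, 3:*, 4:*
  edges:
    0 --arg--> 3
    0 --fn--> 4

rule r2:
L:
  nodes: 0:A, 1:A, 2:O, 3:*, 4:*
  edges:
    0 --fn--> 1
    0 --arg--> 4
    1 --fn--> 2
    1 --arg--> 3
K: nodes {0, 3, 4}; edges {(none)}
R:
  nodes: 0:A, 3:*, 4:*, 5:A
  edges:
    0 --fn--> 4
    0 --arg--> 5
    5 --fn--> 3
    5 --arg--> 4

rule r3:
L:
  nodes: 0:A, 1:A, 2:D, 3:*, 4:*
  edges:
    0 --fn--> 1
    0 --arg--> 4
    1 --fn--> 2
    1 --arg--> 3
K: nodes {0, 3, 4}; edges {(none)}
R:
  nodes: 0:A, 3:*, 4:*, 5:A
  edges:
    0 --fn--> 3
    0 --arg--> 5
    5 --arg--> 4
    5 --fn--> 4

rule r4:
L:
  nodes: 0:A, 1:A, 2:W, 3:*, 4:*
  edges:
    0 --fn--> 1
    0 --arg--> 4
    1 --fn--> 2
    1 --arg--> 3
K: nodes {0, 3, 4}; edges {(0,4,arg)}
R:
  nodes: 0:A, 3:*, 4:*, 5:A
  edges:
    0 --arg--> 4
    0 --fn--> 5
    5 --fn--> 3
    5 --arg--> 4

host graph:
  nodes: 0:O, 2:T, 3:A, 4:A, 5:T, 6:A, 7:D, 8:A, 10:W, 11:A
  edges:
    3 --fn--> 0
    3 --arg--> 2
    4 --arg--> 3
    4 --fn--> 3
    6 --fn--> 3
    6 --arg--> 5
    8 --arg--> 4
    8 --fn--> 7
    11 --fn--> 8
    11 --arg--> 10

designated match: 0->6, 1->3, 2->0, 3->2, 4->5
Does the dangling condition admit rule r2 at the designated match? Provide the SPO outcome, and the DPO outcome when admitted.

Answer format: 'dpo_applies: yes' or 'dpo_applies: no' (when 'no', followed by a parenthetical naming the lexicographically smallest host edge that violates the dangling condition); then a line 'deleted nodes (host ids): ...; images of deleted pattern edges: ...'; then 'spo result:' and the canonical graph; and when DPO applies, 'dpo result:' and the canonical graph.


dpo_applies: no
(the rule deletes node 3, which keeps host edge (4,3,arg) outside the match image — the dangling condition fails, DPO blocks; SPO proceeds and side-deletes such edges)
deleted nodes (host ids): 0, 3; images of deleted pattern edges: (3,0,fn); (3,2,arg); (6,3,fn); (6,5,arg)
spo result:
nodes: 2:T, 4:A, 5:T, 6:A, 7:D, 8:A, 10:W, 11:A, 12:A
edges: (6,5,fn); (6,12,arg); (8,4,arg); (8,7,fn); (11,8,fn); (11,10,arg); (12,2,fn); (12,5,arg)


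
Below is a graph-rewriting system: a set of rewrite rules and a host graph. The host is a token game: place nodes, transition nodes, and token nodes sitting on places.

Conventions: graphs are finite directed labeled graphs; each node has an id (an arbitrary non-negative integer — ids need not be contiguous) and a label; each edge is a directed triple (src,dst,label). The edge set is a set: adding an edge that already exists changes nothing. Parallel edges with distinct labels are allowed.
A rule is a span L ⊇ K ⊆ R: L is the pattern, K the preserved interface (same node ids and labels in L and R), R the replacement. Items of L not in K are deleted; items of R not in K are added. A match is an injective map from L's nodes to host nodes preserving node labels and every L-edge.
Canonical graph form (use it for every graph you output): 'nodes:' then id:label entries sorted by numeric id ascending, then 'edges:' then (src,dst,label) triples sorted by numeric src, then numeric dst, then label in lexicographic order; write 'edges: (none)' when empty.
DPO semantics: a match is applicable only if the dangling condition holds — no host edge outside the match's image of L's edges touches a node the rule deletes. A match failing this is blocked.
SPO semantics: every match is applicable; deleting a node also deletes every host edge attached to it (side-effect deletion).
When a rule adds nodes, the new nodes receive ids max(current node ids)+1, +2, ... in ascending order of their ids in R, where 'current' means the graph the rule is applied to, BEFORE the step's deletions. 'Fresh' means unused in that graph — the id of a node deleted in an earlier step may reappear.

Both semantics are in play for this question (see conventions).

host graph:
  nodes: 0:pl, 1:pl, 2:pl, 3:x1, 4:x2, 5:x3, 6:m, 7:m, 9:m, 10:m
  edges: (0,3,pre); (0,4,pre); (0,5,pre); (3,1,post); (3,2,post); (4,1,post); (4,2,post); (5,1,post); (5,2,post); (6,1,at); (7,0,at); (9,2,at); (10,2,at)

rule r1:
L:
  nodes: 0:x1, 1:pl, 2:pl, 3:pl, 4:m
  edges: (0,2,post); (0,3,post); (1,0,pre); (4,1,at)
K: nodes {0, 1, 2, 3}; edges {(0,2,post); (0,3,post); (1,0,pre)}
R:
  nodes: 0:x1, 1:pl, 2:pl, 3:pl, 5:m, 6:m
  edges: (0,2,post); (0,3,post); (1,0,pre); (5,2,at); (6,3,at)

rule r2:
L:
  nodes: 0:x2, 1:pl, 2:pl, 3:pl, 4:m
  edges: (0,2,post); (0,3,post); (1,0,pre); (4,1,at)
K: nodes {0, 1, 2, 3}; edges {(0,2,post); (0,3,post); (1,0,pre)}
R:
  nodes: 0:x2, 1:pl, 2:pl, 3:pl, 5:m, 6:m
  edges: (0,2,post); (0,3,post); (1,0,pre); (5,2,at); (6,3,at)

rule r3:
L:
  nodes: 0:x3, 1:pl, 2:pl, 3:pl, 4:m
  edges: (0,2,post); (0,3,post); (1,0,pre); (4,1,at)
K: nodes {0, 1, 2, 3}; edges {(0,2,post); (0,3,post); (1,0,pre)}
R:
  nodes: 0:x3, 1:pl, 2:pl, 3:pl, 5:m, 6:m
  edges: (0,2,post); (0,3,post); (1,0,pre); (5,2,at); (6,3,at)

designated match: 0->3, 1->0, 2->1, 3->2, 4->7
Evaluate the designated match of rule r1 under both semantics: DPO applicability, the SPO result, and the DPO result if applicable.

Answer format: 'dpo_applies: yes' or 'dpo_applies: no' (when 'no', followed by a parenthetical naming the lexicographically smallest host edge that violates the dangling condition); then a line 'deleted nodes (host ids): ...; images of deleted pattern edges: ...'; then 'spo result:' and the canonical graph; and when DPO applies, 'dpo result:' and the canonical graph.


dpo_applies: yes
deleted nodes (host ids): 7; images of deleted pattern edges: (7,0,at)
spo result:
nodes: 0:pl, 1:pl, 2:pl, 3:x1, 4:x2, 5:x3, 6:m, 9:m, 10:m, 11:m, 12:m
edges: (0,3,pre); (0,4,pre); (0,5,pre); (3,1,post); (3,2,post); (4,1,post); (4,2,post); (5,1,post); (5,2,post); (6,1,at); (9,2,at); (10,2,at); (11,1,at); (12,2,at)
dpo result:
nodes: 0:pl, 1:pl, 2:pl, 3:x1, 4:x2, 5:x3, 6:m, 9:m, 10:m, 11:m, 12:m
edges: (0,3,pre); (0,4,pre); (0,5,pre); (3,1,post); (3,2,post); (4,1,post); (4,2,post); (5,1,post); (5,2,post); (6,1,at); (9,2,at); (10,2,at); (11,1,at); (12,2,at)


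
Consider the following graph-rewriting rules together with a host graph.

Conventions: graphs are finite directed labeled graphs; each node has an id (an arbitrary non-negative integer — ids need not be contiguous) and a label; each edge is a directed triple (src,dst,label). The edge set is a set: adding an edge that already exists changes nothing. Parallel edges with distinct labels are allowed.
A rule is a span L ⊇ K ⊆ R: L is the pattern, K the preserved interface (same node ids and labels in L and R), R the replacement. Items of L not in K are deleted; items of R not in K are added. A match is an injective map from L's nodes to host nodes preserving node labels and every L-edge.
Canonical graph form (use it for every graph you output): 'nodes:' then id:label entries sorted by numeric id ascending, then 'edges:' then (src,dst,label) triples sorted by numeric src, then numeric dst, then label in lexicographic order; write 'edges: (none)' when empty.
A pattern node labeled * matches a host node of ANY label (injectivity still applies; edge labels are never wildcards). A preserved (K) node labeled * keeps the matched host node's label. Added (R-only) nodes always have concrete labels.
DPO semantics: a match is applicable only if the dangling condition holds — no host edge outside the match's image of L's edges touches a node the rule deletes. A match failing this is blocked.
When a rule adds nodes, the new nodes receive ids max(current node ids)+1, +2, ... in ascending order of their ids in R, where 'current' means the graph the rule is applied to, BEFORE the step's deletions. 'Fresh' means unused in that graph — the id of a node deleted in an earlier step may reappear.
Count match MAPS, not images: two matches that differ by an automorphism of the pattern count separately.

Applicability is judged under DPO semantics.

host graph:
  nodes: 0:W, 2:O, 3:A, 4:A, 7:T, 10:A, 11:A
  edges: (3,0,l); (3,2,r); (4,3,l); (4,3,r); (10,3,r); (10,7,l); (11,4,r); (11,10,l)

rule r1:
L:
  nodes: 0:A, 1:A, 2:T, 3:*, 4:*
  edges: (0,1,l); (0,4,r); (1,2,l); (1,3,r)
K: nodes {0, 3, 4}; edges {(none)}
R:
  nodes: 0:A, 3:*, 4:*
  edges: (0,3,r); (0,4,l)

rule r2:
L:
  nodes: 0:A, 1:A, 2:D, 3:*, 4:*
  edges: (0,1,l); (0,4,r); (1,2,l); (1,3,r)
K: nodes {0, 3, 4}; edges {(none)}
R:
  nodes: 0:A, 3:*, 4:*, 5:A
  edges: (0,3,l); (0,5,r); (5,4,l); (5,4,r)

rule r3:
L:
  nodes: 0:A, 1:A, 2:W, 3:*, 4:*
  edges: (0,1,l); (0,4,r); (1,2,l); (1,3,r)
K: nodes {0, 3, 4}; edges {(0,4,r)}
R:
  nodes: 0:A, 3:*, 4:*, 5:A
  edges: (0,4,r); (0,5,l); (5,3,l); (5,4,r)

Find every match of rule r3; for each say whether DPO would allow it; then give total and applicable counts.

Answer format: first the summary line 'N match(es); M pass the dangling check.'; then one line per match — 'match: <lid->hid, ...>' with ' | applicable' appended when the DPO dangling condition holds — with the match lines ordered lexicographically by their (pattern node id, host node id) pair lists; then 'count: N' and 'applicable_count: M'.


0 match(es); 0 pass the dangling check.
count: 0
applicable_count: 0


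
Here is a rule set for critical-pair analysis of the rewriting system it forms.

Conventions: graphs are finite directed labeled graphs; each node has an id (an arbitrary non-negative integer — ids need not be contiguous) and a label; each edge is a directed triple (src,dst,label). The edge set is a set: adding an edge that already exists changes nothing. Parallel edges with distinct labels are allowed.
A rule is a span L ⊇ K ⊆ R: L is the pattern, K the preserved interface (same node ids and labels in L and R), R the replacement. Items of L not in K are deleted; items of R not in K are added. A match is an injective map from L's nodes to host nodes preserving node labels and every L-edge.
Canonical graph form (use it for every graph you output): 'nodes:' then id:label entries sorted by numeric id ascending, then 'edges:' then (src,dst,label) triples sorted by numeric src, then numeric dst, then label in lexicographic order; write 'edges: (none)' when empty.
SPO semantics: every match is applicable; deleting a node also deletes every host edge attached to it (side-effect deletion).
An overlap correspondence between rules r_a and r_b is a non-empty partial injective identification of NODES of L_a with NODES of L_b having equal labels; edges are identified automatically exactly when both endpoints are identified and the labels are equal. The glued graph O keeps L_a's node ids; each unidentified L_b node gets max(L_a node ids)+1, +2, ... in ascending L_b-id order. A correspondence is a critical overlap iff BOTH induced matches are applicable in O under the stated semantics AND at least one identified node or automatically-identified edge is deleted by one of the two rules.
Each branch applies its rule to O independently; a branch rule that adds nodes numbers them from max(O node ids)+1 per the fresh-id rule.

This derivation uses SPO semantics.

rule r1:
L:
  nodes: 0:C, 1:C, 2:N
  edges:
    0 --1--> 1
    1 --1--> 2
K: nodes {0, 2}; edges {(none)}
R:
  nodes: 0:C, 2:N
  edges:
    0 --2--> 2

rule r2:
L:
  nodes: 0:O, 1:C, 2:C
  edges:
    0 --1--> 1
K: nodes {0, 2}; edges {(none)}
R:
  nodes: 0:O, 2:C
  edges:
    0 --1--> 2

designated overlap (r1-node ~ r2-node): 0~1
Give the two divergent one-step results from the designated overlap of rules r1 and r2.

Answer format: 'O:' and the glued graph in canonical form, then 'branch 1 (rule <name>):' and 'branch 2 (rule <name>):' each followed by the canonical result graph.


O:
nodes: 0:C, 1:C, 2:N, 3:O, 4:C
edges: (0,1,1); (1,2,1); (3,0,1)
branch 1 (rule r1):
nodes: 0:C, 2:N, 3:O, 4:C
edges: (0,2,2); (3,0,1)
branch 2 (rule r2):
nodes: 1:C, 2:N, 3:O, 4:C
edges: (1,2,1); (3,4,1)


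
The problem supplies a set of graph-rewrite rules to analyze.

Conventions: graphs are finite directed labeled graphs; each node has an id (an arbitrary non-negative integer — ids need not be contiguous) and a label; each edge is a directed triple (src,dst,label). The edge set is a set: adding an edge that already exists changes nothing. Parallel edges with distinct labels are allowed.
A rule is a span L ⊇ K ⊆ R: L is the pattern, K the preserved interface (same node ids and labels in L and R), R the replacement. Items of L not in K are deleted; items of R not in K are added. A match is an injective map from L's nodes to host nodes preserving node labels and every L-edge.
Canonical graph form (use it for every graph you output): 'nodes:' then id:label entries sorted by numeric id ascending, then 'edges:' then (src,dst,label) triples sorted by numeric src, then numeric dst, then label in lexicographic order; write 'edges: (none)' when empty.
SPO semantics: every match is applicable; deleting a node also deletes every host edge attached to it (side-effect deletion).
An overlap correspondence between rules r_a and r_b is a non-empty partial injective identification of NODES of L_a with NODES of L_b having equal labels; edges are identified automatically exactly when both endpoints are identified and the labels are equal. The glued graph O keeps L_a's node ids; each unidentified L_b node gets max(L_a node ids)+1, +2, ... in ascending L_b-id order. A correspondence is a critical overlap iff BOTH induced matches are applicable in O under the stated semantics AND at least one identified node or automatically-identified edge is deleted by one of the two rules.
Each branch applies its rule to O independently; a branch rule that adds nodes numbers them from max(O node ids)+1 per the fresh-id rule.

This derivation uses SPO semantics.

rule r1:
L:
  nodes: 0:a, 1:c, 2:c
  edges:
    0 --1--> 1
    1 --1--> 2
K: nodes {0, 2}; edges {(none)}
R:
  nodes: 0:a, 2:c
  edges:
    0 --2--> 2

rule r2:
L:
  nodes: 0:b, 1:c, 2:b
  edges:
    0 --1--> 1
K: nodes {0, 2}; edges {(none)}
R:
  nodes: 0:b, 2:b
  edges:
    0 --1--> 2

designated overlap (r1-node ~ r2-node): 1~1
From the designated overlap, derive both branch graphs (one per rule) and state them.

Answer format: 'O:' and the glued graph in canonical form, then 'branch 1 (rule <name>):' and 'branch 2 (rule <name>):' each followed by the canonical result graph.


O:
nodes: 0:a, 1:c, 2:c, 3:b, 4:b
edges: (0,1,1); (1,2,1); (3,1,1)
branch 1 (rule r1):
nodes: 0:a, 2:c, 3:b, 4:b
edges: (0,2,2)
branch 2 (rule r2):
nodes: 0:a, 2:c, 3:b, 4:b
edges: (3,4,1)


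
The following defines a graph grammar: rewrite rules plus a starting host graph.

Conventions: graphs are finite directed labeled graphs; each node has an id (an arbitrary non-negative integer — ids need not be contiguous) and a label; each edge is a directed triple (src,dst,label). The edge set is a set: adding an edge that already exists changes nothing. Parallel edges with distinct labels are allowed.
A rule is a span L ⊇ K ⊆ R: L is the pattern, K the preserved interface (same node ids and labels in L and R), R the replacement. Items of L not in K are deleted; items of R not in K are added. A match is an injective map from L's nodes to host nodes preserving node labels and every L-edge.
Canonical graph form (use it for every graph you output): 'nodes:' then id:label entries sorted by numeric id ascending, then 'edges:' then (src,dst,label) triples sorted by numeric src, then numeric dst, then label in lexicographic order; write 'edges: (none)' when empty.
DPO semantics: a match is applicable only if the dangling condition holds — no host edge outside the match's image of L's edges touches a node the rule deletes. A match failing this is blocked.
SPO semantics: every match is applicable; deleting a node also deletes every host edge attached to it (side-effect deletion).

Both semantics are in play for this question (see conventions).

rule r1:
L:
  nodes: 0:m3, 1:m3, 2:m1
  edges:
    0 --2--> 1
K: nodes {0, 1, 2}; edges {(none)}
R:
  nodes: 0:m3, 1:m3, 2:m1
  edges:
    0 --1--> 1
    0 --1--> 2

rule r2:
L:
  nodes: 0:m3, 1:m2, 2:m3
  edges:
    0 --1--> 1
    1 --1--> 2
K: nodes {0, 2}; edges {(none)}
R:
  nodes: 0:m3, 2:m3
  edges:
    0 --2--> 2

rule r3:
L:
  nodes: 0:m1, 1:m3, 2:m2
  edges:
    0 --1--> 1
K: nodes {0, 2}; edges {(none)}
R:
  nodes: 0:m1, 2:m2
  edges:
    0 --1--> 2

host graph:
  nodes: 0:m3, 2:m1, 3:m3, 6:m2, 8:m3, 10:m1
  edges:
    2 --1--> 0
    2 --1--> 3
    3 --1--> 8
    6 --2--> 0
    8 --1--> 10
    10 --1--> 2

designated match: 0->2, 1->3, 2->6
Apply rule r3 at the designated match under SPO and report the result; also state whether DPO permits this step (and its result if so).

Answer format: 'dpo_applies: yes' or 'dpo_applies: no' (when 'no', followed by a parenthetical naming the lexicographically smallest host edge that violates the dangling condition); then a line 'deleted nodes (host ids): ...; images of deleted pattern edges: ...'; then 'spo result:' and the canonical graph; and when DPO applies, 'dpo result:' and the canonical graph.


dpo_applies: no
(the rule deletes node 3, which keeps host edge (3,8,1) outside the match image — the dangling condition fails, DPO blocks; SPO proceeds and side-deletes such edges)
deleted nodes (host ids): 3; images of deleted pattern edges: (2,3,1)
spo result:
nodes: 0:m3, 2:m1, 6:m2, 8:m3, 10:m1
edges: (2,0,1); (2,6,1); (6,0,2); (8,10,1); (10,2,1)


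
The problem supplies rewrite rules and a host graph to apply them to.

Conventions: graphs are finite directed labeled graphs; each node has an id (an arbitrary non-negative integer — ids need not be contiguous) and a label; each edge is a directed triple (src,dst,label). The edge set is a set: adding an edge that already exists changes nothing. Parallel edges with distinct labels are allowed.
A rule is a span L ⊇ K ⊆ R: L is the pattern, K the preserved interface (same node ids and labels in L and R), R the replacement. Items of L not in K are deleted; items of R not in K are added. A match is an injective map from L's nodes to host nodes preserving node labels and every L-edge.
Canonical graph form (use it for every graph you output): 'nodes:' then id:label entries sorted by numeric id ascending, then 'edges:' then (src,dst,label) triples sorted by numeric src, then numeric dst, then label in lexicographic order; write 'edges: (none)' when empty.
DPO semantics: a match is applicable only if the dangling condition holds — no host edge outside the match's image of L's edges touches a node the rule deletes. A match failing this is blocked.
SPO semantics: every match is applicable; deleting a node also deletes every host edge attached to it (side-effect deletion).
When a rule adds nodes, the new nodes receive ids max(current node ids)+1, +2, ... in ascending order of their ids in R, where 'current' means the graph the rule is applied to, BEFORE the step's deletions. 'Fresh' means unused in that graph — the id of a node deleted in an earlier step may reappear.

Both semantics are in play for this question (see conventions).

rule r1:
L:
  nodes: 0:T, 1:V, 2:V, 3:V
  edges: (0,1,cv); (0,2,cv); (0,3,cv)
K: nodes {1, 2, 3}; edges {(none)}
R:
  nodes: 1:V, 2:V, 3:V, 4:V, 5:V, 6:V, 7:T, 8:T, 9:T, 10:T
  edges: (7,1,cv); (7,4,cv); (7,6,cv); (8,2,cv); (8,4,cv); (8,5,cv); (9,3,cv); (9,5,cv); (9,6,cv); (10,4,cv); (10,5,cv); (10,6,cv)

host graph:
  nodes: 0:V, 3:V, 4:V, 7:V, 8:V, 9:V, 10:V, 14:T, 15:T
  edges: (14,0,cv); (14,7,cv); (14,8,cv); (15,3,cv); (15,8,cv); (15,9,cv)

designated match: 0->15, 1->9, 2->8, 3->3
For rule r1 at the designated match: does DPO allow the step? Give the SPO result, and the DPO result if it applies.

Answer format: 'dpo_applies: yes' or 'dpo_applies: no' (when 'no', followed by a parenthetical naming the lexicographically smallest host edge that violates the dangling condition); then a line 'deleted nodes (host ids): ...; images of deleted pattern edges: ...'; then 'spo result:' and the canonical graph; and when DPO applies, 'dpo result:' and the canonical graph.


dpo_applies: yes
deleted nodes (host ids): 15; images of deleted pattern edges: (15,3,cv); (15,8,cv); (15,9,cv)
spo result:
nodes: 0:V, 3:V, 4:V, 7:V, 8:V, 9:V, 10:V, 14:T, 16:V, 17:V, 18:V, 19:T, 20:T, 21:T, 22:T
edges: (14,0,cv); (14,7,cv); (14,8,cv); (19,9,cv); (19,16,cv); (19,18,cv); (20,8,cv); (20,16,cv); (20,17,cv); (21,3,cv); (21,17,cv); (21,18,cv); (22,16,cv); (22,17,cv); (22,18,cv)
dpo result:
nodes: 0:V, 3:V, 4:V, 7:V, 8:V, 9:V, 10:V, 14:T, 16:V, 17:V, 18:V, 19:T, 20:T, 21:T, 22:T
edges: (14,0,cv); (14,7,cv); (14,8,cv); (19,9,cv); (19,16,cv); (19,18,cv); (20,8,cv); (20,16,cv); (20,17,cv); (21,3,cv); (21,17,cv); (21,18,cv); (22,16,cv); (22,17,cv); (22,18,cv)


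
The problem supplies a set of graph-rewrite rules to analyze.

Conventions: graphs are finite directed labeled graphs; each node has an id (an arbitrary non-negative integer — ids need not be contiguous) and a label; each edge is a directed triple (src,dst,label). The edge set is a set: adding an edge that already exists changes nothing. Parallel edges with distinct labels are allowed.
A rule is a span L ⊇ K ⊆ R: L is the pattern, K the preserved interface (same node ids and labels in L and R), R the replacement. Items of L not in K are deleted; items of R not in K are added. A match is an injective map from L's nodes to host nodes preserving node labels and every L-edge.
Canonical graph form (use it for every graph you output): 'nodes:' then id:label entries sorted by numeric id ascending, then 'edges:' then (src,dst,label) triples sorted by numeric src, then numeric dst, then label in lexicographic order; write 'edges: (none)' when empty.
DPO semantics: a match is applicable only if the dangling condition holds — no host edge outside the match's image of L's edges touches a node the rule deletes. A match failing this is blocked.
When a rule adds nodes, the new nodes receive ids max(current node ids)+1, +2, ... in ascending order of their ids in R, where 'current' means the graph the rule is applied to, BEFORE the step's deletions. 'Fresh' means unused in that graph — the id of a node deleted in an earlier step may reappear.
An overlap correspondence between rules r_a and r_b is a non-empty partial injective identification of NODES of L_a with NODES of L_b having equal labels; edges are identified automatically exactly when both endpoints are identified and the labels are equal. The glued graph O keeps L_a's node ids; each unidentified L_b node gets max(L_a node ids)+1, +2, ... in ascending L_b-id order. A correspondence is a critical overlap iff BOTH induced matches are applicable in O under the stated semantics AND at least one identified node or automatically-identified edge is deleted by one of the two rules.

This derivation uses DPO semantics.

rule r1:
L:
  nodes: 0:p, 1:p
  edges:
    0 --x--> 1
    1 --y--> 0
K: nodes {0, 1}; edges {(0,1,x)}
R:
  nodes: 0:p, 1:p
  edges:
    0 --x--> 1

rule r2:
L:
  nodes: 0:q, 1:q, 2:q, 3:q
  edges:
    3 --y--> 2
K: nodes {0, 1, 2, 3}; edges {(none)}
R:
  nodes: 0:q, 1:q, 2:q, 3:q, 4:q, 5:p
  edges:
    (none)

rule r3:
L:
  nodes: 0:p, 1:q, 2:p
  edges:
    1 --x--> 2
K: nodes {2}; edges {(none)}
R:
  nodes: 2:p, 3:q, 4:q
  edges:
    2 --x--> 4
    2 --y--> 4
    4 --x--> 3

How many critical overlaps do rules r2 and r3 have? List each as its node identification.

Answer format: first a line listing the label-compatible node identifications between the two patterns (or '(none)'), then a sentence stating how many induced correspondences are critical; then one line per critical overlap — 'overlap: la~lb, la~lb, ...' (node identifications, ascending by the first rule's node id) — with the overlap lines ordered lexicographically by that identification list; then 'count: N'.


label-compatible node identifications between L(r2) and L(r3): 0~1, 1~1, 2~1, 3~1
2 of the induced correspondences are critical overlaps of r2 and r3.
overlap: 0~1
overlap: 1~1
count: 2


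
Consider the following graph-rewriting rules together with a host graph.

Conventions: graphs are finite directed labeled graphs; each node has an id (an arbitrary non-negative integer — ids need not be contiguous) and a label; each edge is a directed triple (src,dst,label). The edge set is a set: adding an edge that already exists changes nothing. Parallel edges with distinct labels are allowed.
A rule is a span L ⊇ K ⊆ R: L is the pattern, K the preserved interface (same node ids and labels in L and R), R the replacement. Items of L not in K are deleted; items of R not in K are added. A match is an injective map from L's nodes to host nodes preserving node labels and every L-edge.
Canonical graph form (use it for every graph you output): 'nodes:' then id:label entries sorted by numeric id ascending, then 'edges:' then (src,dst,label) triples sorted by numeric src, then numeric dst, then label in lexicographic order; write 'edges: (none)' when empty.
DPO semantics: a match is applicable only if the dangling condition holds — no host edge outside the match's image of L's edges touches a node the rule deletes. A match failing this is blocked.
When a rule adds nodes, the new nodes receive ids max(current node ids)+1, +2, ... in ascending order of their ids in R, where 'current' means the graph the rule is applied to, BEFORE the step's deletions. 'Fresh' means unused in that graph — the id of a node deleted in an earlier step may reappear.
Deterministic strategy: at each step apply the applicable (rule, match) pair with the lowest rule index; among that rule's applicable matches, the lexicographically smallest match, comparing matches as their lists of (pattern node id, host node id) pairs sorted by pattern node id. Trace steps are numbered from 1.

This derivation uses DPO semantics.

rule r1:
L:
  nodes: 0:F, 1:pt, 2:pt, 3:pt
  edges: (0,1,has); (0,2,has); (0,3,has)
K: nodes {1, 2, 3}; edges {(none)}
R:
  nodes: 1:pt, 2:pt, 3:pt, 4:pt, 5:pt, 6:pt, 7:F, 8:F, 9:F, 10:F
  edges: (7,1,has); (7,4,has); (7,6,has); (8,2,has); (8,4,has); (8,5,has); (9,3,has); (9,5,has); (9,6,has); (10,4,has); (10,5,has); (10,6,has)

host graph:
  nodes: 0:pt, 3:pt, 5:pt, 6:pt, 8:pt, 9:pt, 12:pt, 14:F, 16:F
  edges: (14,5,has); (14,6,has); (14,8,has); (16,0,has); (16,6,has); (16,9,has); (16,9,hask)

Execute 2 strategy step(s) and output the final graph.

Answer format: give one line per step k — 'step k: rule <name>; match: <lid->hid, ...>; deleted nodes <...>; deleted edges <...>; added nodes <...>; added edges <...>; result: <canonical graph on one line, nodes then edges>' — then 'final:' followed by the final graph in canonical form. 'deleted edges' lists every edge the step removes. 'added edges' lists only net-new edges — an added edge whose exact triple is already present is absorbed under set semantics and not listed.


step 1: rule r1; match: 0->14, 1->5, 2->6, 3->8; deleted nodes 14; deleted edges (14,5,has); (14,6,has); (14,8,has); added nodes 17, 18, 19, 20, 21, 22, 23; added edges (20,5,has); (20,17,has); (20,19,has); (21,6,has); (21,17,has); (21,18,has); (22,8,has); (22,18,has); (22,19,has); (23,17,has); (23,18,has); (23,19,has); result: nodes: 0:pt, 3:pt, 5:pt, 6:pt, 8:pt, 9:pt, 12:pt, 16:F, 17:pt, 18:pt, 19:pt, 20:F, 21:F, 22:F, 23:F edges: (16,0,has); (16,6,has); (16,9,has); (16,9,hask); (20,5,has); (20,17,has); (20,19,has); (21,6,has); (21,17,has); (21,18,has); (22,8,has); (22,18,has); (22,19,has); (23,17,has); (23,18,has); (23,19,has)
step 2: rule r1; match: 0->20, 1->5, 2->17, 3->19; deleted nodes 20; deleted edges (20,5,has); (20,17,has); (20,19,has); added nodes 24, 25, 26, 27, 28, 29, 30; added edges (27,5,has); (27,24,has); (27,26,has); (28,17,has); (28,24,has); (28,25,has); (29,19,has); (29,25,has); (29,26,has); (30,24,has); (30,25,has); (30,26,has); result: nodes: 0:pt, 3:pt, 5:pt, 6:pt, 8:pt, 9:pt, 12:pt, 16:F, 17:pt, 18:pt, 19:pt, 21:F, 22:F, 23:F, 24:pt, 25:pt, 26:pt, 27:F, 28:F, 29:F, 30:F edges: (16,0,has); (16,6,has); (16,9,has); (16,9,hask); (21,6,has); (21,17,has); (21,18,has); (22,8,has); (22,18,has); (22,19,has); (23,17,has); (23,18,has); (23,19,has); (27,5,has); (27,24,has); (27,26,has); (28,17,has); (28,24,has); (28,25,has); (29,19,has); (29,25,has); (29,26,has); (30,24,has); (30,25,has); (30,26,has)
final:
nodes: 0:pt, 3:pt, 5:pt, 6:pt, 8:pt, 9:pt, 12:pt, 16:F, 17:pt, 18:pt, 19:pt, 21:F, 22:F, 23:F, 24:pt, 25:pt, 26:pt, 27:F, 28:F, 29:F, 30:F
edges: (16,0,has); (16,6,has); (16,9,has); (16,9,hask); (21,6,has); (21,17,has); (21,18,has); (22,8,has); (22,18,has); (22,19,has); (23,17,has); (23,18,has); (23,19,has); (27,5,has); (27,24,has); (27,26,has); (28,17,has); (28,24,has); (28,25,has); (29,19,has); (29,25,has); (29,26,has); (30,24,has); (30,25,has); (30,26,has)


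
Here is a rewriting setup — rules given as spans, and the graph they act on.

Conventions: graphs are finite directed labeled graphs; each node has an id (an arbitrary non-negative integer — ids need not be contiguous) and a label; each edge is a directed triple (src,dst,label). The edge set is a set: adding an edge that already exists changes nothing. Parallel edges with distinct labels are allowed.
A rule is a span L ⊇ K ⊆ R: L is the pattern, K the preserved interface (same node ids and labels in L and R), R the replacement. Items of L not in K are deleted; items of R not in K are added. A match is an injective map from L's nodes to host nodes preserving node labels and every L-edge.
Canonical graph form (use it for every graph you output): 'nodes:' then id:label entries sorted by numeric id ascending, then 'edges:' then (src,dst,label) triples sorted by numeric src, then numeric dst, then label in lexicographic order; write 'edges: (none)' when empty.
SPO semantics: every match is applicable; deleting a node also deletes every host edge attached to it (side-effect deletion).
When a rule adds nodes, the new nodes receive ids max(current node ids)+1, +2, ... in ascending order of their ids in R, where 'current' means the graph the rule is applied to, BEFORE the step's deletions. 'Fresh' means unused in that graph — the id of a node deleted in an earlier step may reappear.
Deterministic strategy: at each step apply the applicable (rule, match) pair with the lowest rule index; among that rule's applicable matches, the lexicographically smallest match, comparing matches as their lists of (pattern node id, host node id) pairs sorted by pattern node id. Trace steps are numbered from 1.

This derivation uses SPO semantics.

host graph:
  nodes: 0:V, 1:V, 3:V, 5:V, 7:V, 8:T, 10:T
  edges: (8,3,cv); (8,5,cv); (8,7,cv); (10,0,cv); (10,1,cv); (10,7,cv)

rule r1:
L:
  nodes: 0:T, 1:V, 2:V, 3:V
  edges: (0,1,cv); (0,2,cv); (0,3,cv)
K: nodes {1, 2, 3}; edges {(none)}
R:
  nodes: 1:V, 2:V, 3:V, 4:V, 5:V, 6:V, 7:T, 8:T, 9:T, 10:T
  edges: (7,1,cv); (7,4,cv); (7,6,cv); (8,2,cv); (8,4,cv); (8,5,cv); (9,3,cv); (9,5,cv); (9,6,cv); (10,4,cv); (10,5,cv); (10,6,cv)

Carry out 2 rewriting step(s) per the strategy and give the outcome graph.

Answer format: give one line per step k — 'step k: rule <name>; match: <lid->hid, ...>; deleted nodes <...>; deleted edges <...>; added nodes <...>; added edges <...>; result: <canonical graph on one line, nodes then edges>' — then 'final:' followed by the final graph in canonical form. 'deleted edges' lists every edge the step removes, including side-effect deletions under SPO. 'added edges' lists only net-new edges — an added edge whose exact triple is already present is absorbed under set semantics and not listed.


step 1: rule r1; match: 0->8, 1->3, 2->5, 3->7; deleted nodes 8; deleted edges (8,3,cv); (8,5,cv); (8,7,cv); added nodes 11, 12, 13, 14, 15, 16, 17; added edges (14,3,cv); (14,11,cv); (14,13,cv); (15,5,cv); (15,11,cv); (15,12,cv); (16,7,cv); (16,12,cv); (16,13,cv); (17,11,cv); (17,12,cv); (17,13,cv); result: nodes: 0:V, 1:V, 3:V, 5:V, 7:V, 10:T, 11:V, 12:V, 13:V, 14:T, 15:T, 16:T, 17:T edges: (10,0,cv); (10,1,cv); (10,7,cv); (14,3,cv); (14,11,cv); (14,13,cv); (15,5,cv); (15,11,cv); (15,12,cv); (16,7,cv); (16,12,cv); (16,13,cv); (17,11,cv); (17,12,cv); (17,13,cv)
step 2: rule r1; match: 0->10, 1->0, 2->1, 3->7; deleted nodes 10; deleted edges (10,0,cv); (10,1,cv); (10,7,cv); added nodes 18, 19, 20, 21, 22, 23, 24; added edges (21,0,cv); (21,18,cv); (21,20,cv); (22,1,cv); (22,18,cv); (22,19,cv); (23,7,cv); (23,19,cv); (23,20,cv); (24,18,cv); (24,19,cv); (24,20,cv); result: nodes: 0:V, 1:V, 3:V, 5:V, 7:V, 11:V, 12:V, 13:V, 14:T, 15:T, 16:T, 17:T, 18:V, 19:V, 20:V, 21:T, 22:T, 23:T, 24:T edges: (14,3,cv); (14,11,cv); (14,13,cv); (15,5,cv); (15,11,cv); (15,12,cv); (16,7,cv); (16,12,cv); (16,13,cv); (17,11,cv); (17,12,cv); (17,13,cv); (21,0,cv); (21,18,cv); (21,20,cv); (22,1,cv); (22,18,cv); (22,19,cv); (23,7,cv); (23,19,cv); (23,20,cv); (24,18,cv); (24,19,cv); (24,20,cv)
final:
nodes: 0:V, 1:V, 3:V, 5:V, 7:V, 11:V, 12:V, 13:V, 14:T, 15:T, 16:T, 17:T, 18:V, 19:V, 20:V, 21:T, 22:T, 23:T, 24:T
edges: (14,3,cv); (14,11,cv); (14,13,cv); (15,5,cv); (15,11,cv); (15,12,cv); (16,7,cv); (16,12,cv); (16,13,cv); (17,11,cv); (17,12,cv); (17,13,cv); (21,0,cv); (21,18,cv); (21,20,cv); (22,1,cv); (22,18,cv); (22,19,cv); (23,7,cv); (23,19,cv); (23,20,cv); (24,18,cv); (24,19,cv); (24,20,cv)


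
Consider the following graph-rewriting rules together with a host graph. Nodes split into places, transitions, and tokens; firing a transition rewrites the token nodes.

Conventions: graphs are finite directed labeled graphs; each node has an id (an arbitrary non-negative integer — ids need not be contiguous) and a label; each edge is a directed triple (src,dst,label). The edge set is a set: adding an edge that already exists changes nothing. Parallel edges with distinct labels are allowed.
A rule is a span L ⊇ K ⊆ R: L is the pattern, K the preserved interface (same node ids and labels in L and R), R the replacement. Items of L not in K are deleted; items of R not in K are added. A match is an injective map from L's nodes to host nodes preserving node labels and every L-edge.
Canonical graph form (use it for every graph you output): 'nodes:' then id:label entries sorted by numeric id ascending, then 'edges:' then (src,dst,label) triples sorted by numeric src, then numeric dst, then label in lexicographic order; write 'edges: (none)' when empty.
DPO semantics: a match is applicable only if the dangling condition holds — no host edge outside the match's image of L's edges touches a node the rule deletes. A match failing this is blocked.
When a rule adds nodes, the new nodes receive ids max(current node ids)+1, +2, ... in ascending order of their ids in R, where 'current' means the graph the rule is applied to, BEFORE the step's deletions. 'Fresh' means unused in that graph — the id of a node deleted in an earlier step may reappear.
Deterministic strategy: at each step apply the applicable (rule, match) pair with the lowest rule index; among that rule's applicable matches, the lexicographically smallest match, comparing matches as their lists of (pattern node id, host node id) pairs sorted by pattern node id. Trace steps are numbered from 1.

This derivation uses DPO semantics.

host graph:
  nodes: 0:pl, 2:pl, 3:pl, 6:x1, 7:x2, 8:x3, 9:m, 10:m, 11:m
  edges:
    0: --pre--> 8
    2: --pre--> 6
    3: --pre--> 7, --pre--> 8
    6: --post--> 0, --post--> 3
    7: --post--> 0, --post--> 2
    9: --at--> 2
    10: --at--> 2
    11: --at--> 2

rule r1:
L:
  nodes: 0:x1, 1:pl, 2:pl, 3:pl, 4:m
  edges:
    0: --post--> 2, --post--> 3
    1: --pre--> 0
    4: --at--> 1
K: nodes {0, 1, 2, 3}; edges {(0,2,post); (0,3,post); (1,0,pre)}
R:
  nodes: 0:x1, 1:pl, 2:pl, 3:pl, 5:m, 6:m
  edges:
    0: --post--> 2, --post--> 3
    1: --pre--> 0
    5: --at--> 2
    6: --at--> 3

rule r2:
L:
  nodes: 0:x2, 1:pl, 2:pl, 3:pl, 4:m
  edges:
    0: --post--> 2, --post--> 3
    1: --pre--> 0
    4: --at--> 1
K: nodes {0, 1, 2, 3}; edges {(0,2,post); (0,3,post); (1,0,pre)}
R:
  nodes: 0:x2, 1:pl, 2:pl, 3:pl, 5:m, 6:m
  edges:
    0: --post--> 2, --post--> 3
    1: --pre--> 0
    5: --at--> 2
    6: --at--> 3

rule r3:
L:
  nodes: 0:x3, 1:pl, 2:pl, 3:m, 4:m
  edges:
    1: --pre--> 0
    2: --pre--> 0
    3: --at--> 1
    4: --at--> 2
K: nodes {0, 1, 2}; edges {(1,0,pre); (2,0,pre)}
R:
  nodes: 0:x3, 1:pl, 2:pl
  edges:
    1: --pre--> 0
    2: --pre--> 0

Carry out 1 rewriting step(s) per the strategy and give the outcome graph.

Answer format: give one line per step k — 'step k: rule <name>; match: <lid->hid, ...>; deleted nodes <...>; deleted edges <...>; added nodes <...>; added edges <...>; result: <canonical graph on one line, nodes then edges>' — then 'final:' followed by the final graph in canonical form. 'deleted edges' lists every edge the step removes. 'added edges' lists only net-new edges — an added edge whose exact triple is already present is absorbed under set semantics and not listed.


step 1: rule r1; match: 0->6, 1->2, 2->0, 3->3, 4->9; deleted nodes 9; deleted edges (9,2,at); added nodes 12, 13; added edges (12,0,at); (13,3,at); result: nodes: 0:pl, 2:pl, 3:pl, 6:x1, 7:x2, 8:x3, 10:m, 11:m, 12:m, 13:m edges: (0,8,pre); (2,6,pre); (3,7,pre); (3,8,pre); (6,0,post); (6,3,post); (7,0,post); (7,2,post); (10,2,at); (11,2,at); (12,0,at); (13,3,at)
final:
nodes: 0:pl, 2:pl, 3:pl, 6:x1, 7:x2, 8:x3, 10:m, 11:m, 12:m, 13:m
edges: (0,8,pre); (2,6,pre); (3,7,pre); (3,8,pre); (6,0,post); (6,3,post); (7,0,post); (7,2,post); (10,2,at); (11,2,at); (12,0,at); (13,3,at)
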